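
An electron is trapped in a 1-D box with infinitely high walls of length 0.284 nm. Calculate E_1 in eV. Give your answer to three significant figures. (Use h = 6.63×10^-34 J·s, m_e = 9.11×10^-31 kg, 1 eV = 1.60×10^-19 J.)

E_1 = 4.67 eV

For an infinite well E_n = n²h²/(8m_eL²), so E_1 = h²/(8m_eL²) = (6.63×10^-34)²/(8·9.11×10^-31·(2.84×10^-10 m)²) = 7.478×10^-19 J.
Converting, E_1 = 7.478×10^-19 J / (1.60×10^-19 J/eV) = 4.67 eV.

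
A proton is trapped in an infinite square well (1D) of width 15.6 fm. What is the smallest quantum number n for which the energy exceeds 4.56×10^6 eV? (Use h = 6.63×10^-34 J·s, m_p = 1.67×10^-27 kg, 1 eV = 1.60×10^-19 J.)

n = 3

E_1 = h²/(8m_pL²) = 1.352×10^-13 J = 8.450×10^5 eV.
Need n² > 4.56×10^6/8.450×10^5 = 5.396, i.e. n > 2.323.
The smallest integer satisfying this is n = 3.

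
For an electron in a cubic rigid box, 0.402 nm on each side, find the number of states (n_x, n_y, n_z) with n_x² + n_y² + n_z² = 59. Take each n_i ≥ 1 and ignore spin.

degeneracy = 9

The level has n_x² + n_y² + n_z² = 59. The ordered positive-integer solutions are (1, 3, 7), (1, 7, 3), (3, 1, 7), (3, 5, 5), (3, 7, 1), (5, 3, 5), (5, 5, 3), (7, 1, 3), (7, 3, 1).
That gives 9 states.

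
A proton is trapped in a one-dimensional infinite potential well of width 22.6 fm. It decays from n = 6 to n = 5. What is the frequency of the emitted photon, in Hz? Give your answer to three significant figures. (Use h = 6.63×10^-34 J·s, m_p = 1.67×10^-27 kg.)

f = 1.07×10^21 Hz

E_1 = h²/(8m_pL²) = 6.442×10^-14 J and ΔE = (6² − 5²)E_1 = 7.086×10^-13 J.
f = ΔE/h = 7.086×10^-13/6.63×10^-34 = 1.07×10^21 Hz.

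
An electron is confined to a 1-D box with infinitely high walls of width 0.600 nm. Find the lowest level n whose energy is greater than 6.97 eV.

E_1 = h²/(8m_eL²) = 1.674×10^-19 J = 1.045 eV.
Need n² > 6.97/1.045 = 6.670, i.e. n > 2.583.
The smallest integer satisfying this is n = 3.

n = 3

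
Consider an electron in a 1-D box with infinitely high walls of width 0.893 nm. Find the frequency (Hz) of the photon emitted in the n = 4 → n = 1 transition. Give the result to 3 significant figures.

f = 1.71×10^15 Hz

E_1 = h²/(8m_eL²) = 7.555×10^-20 J and ΔE = (4² − 1²)E_1 = 1.133×10^-18 J.
f = ΔE/h = 1.133×10^-18/6.626×10^-34 = 1.71×10^15 Hz.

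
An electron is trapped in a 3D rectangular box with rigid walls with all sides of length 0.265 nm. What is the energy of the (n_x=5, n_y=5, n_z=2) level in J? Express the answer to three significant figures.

E = 4.63×10^-17 J

For a 3D rectangular well E = (h²/8m_e)·Σ n_i²/L_i² = (6.626×10^-34)²/(8·9.109×10^-31) · [5²/(0.265 nm)² + 5²/(0.265 nm)² + 2²/(0.265 nm)²].
Evaluating gives E = 4.63×10^-17 J.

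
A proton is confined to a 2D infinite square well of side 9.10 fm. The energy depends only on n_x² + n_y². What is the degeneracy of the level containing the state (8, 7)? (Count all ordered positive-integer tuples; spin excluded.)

The level has n_x² + n_y² = 113. The ordered positive-integer solutions are (7, 8), (8, 7).
That gives 2 states.

degeneracy = 2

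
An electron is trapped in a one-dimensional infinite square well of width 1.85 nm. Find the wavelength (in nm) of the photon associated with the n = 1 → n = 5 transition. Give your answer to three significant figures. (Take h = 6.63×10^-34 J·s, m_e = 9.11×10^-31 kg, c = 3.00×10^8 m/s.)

E_1 = h²/(8m_eL²) = 1.762×10^-20 J, so ΔE = (5² − 1²)E_1 = 4.229×10^-19 J.
λ = hc/ΔE = (6.63×10^-34·3.00×10^8)/4.229×10^-19 = 4.70×10^-7 m = 470 nm.

λ = 470 nm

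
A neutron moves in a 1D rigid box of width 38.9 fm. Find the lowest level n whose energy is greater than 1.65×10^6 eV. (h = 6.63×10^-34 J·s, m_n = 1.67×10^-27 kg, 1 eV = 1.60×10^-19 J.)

E_1 = h²/(8m_nL²) = 2.174×10^-14 J = 1.359×10^5 eV.
Need n² > 1.65×10^6/1.359×10^5 = 12.14, i.e. n > 3.484.
The smallest integer satisfying this is n = 4.

n = 4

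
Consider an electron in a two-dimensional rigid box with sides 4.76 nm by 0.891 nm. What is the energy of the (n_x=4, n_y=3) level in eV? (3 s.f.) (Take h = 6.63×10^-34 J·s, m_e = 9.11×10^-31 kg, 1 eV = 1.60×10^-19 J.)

E = 4.54 eV

For a 2D rectangular well E = (h²/8m_e)·Σ n_i²/L_i² = (6.63×10^-34)²/(8·9.11×10^-31) · [4²/(4.76 nm)² + 3²/(0.891 nm)²].
Evaluating gives E = 7.264×10^-19 J = 4.54 eV.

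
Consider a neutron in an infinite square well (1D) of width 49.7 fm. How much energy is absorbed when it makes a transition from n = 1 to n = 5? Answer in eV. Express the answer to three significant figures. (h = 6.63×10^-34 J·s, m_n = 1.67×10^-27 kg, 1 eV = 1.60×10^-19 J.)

E_1 = h²/(8m_nL²) = 1.332×10^-14 J.
|ΔE| = |1² − 5²|·E_1 = 24·1.332×10^-14 J = 3.197×10^-13 J = 2.00×10^6 eV.

|ΔE| = 2.00×10^6 eV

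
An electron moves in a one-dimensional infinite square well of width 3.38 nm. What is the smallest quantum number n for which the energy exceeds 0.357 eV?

n = 4

E_1 = h²/(8m_eL²) = 5.274×10^-21 J = 0.03292 eV.
Need n² > 0.357/0.03292 = 10.84, i.e. n > 3.292.
The smallest integer satisfying this is n = 4.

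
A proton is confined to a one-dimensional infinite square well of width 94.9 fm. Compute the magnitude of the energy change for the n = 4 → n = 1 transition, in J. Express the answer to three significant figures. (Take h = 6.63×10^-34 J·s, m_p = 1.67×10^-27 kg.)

|ΔE| = 5.48×10^-14 J

E_1 = h²/(8m_pL²) = 3.653×10^-15 J.
|ΔE| = |4² − 1²|·E_1 = 15·3.653×10^-15 J = 5.48×10^-14 J.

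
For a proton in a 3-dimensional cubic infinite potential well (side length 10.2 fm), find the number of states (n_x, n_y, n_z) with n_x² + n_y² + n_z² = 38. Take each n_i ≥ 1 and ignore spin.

degeneracy = 9

The level has n_x² + n_y² + n_z² = 38. The ordered positive-integer solutions are (1, 1, 6), (1, 6, 1), (2, 3, 5), (2, 5, 3), (3, 2, 5), (3, 5, 2), (5, 2, 3), (5, 3, 2), (6, 1, 1).
That gives 9 states.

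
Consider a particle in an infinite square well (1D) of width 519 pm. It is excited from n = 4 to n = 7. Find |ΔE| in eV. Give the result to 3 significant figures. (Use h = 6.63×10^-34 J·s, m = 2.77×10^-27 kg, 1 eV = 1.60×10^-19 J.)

E_1 = h²/(8mL²) = 7.364×10^-23 J.
|ΔE| = |4² − 7²|·E_1 = 33·7.364×10^-23 J = 2.430×10^-21 J = 0.0152 eV.

|ΔE| = 0.0152 eV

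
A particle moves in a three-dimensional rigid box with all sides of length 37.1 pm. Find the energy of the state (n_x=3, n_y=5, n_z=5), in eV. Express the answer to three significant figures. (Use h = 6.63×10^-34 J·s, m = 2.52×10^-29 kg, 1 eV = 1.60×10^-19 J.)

For a 3D rectangular well E = (h²/8m)·Σ n_i²/L_i² = (6.63×10^-34)²/(8·2.52×10^-29) · [3²/(37.1 pm)² + 5²/(37.1 pm)² + 5²/(37.1 pm)²].
Evaluating gives E = 9.346×10^-17 J = 584 eV.

E = 584 eV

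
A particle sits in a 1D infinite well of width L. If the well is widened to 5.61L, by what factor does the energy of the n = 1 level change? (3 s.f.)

E_n ∝ 1/L², so the energy scales by 1/5.61² = 0.0318.

0.0318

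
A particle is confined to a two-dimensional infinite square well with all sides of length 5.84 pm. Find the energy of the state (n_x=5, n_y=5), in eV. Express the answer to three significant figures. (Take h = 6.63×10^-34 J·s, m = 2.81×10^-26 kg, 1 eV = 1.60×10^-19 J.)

For a 2D rectangular well E = (h²/8m)·Σ n_i²/L_i² = (6.63×10^-34)²/(8·2.81×10^-26) · [5²/(5.84 pm)² + 5²/(5.84 pm)²].
Evaluating gives E = 2.867×10^-18 J = 17.9 eV.

E = 17.9 eV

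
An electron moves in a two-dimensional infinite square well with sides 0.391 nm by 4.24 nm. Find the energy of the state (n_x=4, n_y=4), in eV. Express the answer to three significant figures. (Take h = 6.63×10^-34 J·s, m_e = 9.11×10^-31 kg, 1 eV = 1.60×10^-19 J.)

For a 2D rectangular well E = (h²/8m_e)·Σ n_i²/L_i² = (6.63×10^-34)²/(8·9.11×10^-31) · [4²/(0.391 nm)² + 4²/(4.24 nm)²].
Evaluating gives E = 6.366×10^-18 J = 39.8 eV.

E = 39.8 eV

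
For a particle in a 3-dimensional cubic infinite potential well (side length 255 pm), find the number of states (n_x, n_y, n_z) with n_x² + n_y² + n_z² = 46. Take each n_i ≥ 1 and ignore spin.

degeneracy = 6

The level has n_x² + n_y² + n_z² = 46. The ordered positive-integer solutions are (1, 3, 6), (1, 6, 3), (3, 1, 6), (3, 6, 1), (6, 1, 3), (6, 3, 1).
That gives 6 states.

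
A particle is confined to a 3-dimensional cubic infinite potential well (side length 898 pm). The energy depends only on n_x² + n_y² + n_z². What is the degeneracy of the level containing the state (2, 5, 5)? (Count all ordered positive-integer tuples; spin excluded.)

The level has n_x² + n_y² + n_z² = 54. The ordered positive-integer solutions are (1, 2, 7), (1, 7, 2), (2, 1, 7), (2, 5, 5), (2, 7, 1), (3, 3, 6), (3, 6, 3), (5, 2, 5), (5, 5, 2), (6, 3, 3), (7, 1, 2), (7, 2, 1).
That gives 12 states.

degeneracy = 12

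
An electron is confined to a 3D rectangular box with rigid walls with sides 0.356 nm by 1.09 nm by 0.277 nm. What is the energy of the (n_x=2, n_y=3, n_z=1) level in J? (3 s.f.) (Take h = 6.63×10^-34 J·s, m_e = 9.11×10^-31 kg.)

E = 3.15×10^-18 J

For a 3D rectangular well E = (h²/8m_e)·Σ n_i²/L_i² = (6.63×10^-34)²/(8·9.11×10^-31) · [2²/(0.356 nm)² + 3²/(1.09 nm)² + 1²/(0.277 nm)²].
Evaluating gives E = 3.15×10^-18 J.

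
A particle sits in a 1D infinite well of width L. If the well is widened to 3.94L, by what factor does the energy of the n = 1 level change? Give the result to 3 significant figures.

0.0644

E_n ∝ 1/L², so the energy scales by 1/3.94² = 0.0644.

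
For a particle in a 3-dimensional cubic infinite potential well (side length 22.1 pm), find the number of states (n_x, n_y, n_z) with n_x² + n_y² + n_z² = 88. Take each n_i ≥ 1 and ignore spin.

degeneracy = 3

The level has n_x² + n_y² + n_z² = 88. The ordered positive-integer solutions are (4, 6, 6), (6, 4, 6), (6, 6, 4).
That gives 3 states.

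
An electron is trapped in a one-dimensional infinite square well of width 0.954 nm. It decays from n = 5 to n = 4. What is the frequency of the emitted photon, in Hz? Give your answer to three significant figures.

f = 8.99×10^14 Hz

E_1 = h²/(8m_eL²) = 6.620×10^-20 J and ΔE = (5² − 4²)E_1 = 5.958×10^-19 J.
f = ΔE/h = 5.958×10^-19/6.626×10^-34 = 8.99×10^14 Hz.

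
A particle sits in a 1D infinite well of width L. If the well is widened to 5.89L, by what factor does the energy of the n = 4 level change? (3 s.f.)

E_n ∝ 1/L², so the energy scales by 1/5.89² = 0.0288.

0.0288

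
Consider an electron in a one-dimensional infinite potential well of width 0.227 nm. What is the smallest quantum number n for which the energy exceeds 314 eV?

n = 7

E_1 = h²/(8m_eL²) = 1.169×10^-18 J = 7.297 eV.
Need n² > 314/7.297 = 43.03, i.e. n > 6.560.
The smallest integer satisfying this is n = 7.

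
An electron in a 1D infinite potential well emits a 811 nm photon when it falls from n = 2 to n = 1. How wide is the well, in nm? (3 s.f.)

The photon carries ΔE = hc/λ = 6.626×10^-34·2.998×10^8/8.11×10^-7 m = 2.449×10^-19 J.
Since ΔE = (2² − 1²)E_1, E_1 = 8.163×10^-20 J, and L = h/√(8m_eE_1) = 8.59×10^-10 m = 0.859 nm.

L = 0.859 nm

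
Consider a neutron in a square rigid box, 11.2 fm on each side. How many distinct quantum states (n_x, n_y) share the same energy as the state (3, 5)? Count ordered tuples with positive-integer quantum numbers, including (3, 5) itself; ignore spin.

degeneracy = 2

The level has n_x² + n_y² = 34. The ordered positive-integer solutions are (3, 5), (5, 3).
That gives 2 states.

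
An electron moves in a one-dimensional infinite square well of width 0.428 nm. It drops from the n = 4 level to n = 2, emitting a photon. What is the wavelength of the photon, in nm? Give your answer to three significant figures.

E_1 = h²/(8m_eL²) = 3.289×10^-19 J, so ΔE = (4² − 2²)E_1 = 3.947×10^-18 J.
λ = hc/ΔE = (6.626×10^-34·2.998×10^8)/3.947×10^-18 = 5.03×10^-8 m = 50.3 nm.

λ = 50.3 nm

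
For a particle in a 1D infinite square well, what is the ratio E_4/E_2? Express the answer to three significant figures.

4.00

E_n ∝ n², so E_4/E_2 = 4²/2² = 16/4 = 4.00.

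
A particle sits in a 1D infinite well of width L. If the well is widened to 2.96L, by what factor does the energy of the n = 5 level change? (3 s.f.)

0.114

E_n ∝ 1/L², so the energy scales by 1/2.96² = 0.114.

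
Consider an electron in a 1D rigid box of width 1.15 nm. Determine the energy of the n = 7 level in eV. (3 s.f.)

E_7 = 13.9 eV

For an infinite well E_n = n²h²/(8m_eL²), so E_1 = h²/(8m_eL²) = (6.626×10^-34)²/(8·9.109×10^-31·(1.15×10^-9 m)²) = 4.556×10^-20 J.
Then E_7 = 7²·E_1 = 49·4.556×10^-20 J = 2.232×10^-18 J.
Converting, E_7 = 2.232×10^-18 J / (1.602×10^-19 J/eV) = 13.9 eV.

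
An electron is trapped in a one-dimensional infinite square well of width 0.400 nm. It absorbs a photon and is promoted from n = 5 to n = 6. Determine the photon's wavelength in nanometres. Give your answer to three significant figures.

E_1 = h²/(8m_eL²) = 3.765×10^-19 J, so ΔE = (6² − 5²)E_1 = 4.141×10^-18 J.
λ = hc/ΔE = (6.626×10^-34·2.998×10^8)/4.141×10^-18 = 4.80×10^-8 m = 48.0 nm.

λ = 48.0 nm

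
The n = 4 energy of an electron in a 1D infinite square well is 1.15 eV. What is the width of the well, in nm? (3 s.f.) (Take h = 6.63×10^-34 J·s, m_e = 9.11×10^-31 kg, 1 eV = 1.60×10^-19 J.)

From E_n = n²h²/(8m_eL²), L = n·h/√(8m_eE_n).
E_4 = 1.15 eV = 1.840×10^-19 J, so L = 4·6.63×10^-34/√(8·9.11×10^-31·1.840×10^-19) = 2.29×10^-9 m = 2.29 nm.

L = 2.29 nm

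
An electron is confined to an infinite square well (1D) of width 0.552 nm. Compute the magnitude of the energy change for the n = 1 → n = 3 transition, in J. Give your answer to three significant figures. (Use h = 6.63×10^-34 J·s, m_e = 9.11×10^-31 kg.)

E_1 = h²/(8m_eL²) = 1.979×10^-19 J.
|ΔE| = |1² − 3²|·E_1 = 8·1.979×10^-19 J = 1.58×10^-18 J.

|ΔE| = 1.58×10^-18 J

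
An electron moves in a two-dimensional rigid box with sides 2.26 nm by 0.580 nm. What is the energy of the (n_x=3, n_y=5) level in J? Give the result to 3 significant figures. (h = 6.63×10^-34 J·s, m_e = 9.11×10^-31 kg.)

For a 2D rectangular well E = (h²/8m_e)·Σ n_i²/L_i² = (6.63×10^-34)²/(8·9.11×10^-31) · [3²/(2.26 nm)² + 5²/(0.580 nm)²].
Evaluating gives E = 4.59×10^-18 J.

E = 4.59×10^-18 J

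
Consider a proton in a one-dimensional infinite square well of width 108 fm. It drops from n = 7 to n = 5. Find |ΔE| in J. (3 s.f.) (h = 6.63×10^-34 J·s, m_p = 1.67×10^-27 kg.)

|ΔE| = 6.77×10^-14 J

E_1 = h²/(8m_pL²) = 2.821×10^-15 J.
|ΔE| = |7² − 5²|·E_1 = 24·2.821×10^-15 J = 6.77×10^-14 J.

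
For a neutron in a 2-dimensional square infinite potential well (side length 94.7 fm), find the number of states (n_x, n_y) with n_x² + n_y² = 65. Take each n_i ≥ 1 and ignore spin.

The level has n_x² + n_y² = 65. The ordered positive-integer solutions are (1, 8), (4, 7), (7, 4), (8, 1).
That gives 4 states.

degeneracy = 4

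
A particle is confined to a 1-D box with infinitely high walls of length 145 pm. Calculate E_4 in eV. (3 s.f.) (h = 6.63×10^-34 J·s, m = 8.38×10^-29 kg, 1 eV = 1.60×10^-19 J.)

E_4 = 3.12 eV

For an infinite well E_n = n²h²/(8mL²), so E_1 = h²/(8mL²) = (6.63×10^-34)²/(8·8.38×10^-29·(1.45×10^-10 m)²) = 3.119×10^-20 J.
Then E_4 = 4²·E_1 = 16·3.119×10^-20 J = 4.990×10^-19 J.
Converting, E_4 = 4.990×10^-19 J / (1.60×10^-19 J/eV) = 3.12 eV.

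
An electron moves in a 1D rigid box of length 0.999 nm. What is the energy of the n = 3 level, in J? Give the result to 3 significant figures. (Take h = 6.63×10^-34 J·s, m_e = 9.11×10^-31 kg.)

For an infinite well E_n = n²h²/(8m_eL²), so E_1 = h²/(8m_eL²) = (6.63×10^-34)²/(8·9.11×10^-31·(9.99×10^-10 m)²) = 6.043×10^-20 J.
Then E_3 = 3²·E_1 = 9·6.043×10^-20 J = 5.44×10^-19 J.

E_3 = 5.44×10^-19 J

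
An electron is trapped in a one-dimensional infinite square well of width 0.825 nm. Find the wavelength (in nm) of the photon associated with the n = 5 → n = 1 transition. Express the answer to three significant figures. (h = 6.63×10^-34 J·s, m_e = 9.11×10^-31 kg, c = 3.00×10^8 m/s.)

E_1 = h²/(8m_eL²) = 8.862×10^-20 J, so ΔE = (5² − 1²)E_1 = 2.127×10^-18 J.
λ = hc/ΔE = (6.63×10^-34·3.00×10^8)/2.127×10^-18 = 9.35×10^-8 m = 93.5 nm.

λ = 93.5 nm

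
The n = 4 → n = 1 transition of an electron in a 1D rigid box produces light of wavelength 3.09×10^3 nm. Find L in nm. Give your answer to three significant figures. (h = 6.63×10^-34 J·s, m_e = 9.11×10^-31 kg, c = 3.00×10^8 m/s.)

The photon carries ΔE = hc/λ = 6.63×10^-34·3.00×10^8/3.09×10^-6 m = 6.437×10^-20 J.
Since ΔE = (4² − 1²)E_1, E_1 = 4.291×10^-21 J, and L = h/√(8m_eE_1) = 3.75×10^-9 m = 3.75 nm.

L = 3.75 nm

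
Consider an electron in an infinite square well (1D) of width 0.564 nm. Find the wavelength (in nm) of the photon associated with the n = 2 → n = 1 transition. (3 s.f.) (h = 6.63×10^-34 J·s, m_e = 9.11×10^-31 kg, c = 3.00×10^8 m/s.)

E_1 = h²/(8m_eL²) = 1.896×10^-19 J, so ΔE = (2² − 1²)E_1 = 5.688×10^-19 J.
λ = hc/ΔE = (6.63×10^-34·3.00×10^8)/5.688×10^-19 = 3.50×10^-7 m = 350 nm.

λ = 350 nm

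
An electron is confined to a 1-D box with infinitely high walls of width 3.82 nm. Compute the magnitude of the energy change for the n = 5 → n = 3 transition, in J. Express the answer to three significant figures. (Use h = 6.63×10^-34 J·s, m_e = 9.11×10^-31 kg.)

|ΔE| = 6.61×10^-20 J

E_1 = h²/(8m_eL²) = 4.133×10^-21 J.
|ΔE| = |5² − 3²|·E_1 = 16·4.133×10^-21 J = 6.61×10^-20 J.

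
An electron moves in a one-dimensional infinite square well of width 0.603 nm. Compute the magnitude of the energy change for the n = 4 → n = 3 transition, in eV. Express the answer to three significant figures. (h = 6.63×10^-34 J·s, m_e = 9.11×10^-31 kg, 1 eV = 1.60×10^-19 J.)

E_1 = h²/(8m_eL²) = 1.659×10^-19 J.
|ΔE| = |4² − 3²|·E_1 = 7·1.659×10^-19 J = 1.161×10^-18 J = 7.26 eV.

|ΔE| = 7.26 eV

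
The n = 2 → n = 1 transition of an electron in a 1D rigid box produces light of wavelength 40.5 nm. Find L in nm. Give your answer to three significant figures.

L = 0.192 nm

The photon carries ΔE = hc/λ = 6.626×10^-34·2.998×10^8/4.05×10^-8 m = 4.905×10^-18 J.
Since ΔE = (2² − 1²)E_1, E_1 = 1.635×10^-18 J, and L = h/√(8m_eE_1) = 1.92×10^-10 m = 0.192 nm.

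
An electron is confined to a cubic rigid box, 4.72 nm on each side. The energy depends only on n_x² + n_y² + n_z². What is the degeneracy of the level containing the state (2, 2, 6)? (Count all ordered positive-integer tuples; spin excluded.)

degeneracy = 3

The level has n_x² + n_y² + n_z² = 44. The ordered positive-integer solutions are (2, 2, 6), (2, 6, 2), (6, 2, 2).
That gives 3 states.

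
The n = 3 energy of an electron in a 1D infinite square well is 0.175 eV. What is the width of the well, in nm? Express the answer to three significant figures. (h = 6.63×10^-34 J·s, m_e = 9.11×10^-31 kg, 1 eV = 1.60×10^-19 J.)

From E_n = n²h²/(8m_eL²), L = n·h/√(8m_eE_n).
E_3 = 0.175 eV = 2.800×10^-20 J, so L = 3·6.63×10^-34/√(8·9.11×10^-31·2.800×10^-20) = 4.40×10^-9 m = 4.40 nm.

L = 4.40 nm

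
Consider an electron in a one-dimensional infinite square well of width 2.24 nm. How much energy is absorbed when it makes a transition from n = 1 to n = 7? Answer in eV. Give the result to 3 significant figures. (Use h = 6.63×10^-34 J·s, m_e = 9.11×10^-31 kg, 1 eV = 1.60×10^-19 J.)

E_1 = h²/(8m_eL²) = 1.202×10^-20 J.
|ΔE| = |1² − 7²|·E_1 = 48·1.202×10^-20 J = 5.770×10^-19 J = 3.61 eV.

|ΔE| = 3.61 eV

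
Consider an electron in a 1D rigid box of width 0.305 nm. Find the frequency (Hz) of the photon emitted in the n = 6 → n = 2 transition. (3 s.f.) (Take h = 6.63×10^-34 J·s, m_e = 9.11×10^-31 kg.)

f = 3.13×10^16 Hz

E_1 = h²/(8m_eL²) = 6.484×10^-19 J and ΔE = (6² − 2²)E_1 = 2.075×10^-17 J.
f = ΔE/h = 2.075×10^-17/6.63×10^-34 = 3.13×10^16 Hz.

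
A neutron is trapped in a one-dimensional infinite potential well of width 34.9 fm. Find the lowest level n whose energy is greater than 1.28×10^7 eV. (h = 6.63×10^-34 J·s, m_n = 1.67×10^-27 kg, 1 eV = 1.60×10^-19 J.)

n = 9

E_1 = h²/(8m_nL²) = 2.701×10^-14 J = 1.688×10^5 eV.
Need n² > 1.28×10^7/1.688×10^5 = 75.83, i.e. n > 8.708.
The smallest integer satisfying this is n = 9.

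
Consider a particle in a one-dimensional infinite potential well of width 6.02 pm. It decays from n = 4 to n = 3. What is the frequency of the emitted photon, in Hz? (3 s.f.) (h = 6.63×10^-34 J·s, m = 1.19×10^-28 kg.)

E_1 = h²/(8mL²) = 1.274×10^-17 J and ΔE = (4² − 3²)E_1 = 8.918×10^-17 J.
f = ΔE/h = 8.918×10^-17/6.63×10^-34 = 1.35×10^17 Hz.

f = 1.35×10^17 Hz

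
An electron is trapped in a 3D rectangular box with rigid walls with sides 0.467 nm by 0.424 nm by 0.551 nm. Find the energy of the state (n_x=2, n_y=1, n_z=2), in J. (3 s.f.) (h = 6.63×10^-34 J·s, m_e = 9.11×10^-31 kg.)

E = 2.24×10^-18 J

For a 3D rectangular well E = (h²/8m_e)·Σ n_i²/L_i² = (6.63×10^-34)²/(8·9.11×10^-31) · [2²/(0.467 nm)² + 1²/(0.424 nm)² + 2²/(0.551 nm)²].
Evaluating gives E = 2.24×10^-18 J.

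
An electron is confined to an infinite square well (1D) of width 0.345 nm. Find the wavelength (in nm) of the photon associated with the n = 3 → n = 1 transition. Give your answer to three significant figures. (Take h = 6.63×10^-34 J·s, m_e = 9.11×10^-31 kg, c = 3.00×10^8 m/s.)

λ = 49.1 nm

E_1 = h²/(8m_eL²) = 5.067×10^-19 J, so ΔE = (3² − 1²)E_1 = 4.054×10^-18 J.
λ = hc/ΔE = (6.63×10^-34·3.00×10^8)/4.054×10^-18 = 4.91×10^-8 m = 49.1 nm.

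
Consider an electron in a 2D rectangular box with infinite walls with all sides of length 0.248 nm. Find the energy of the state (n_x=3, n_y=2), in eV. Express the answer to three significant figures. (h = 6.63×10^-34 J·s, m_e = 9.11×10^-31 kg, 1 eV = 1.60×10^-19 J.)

E = 79.7 eV

For a 2D rectangular well E = (h²/8m_e)·Σ n_i²/L_i² = (6.63×10^-34)²/(8·9.11×10^-31) · [3²/(0.248 nm)² + 2²/(0.248 nm)²].
Evaluating gives E = 1.275×10^-17 J = 79.7 eV.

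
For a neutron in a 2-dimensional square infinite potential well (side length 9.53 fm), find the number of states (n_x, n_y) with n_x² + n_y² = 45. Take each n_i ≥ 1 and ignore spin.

degeneracy = 2

The level has n_x² + n_y² = 45. The ordered positive-integer solutions are (3, 6), (6, 3).
That gives 2 states.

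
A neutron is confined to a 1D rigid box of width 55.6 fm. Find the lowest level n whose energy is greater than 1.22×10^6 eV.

E_1 = h²/(8m_nL²) = 1.060×10^-14 J = 6.617×10^4 eV.
Need n² > 1.22×10^6/6.617×10^4 = 18.44, i.e. n > 4.294.
The smallest integer satisfying this is n = 5.

n = 5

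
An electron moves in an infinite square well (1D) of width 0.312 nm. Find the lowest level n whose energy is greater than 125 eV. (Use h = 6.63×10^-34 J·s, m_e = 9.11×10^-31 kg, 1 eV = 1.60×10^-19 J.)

E_1 = h²/(8m_eL²) = 6.196×10^-19 J = 3.873 eV.
Need n² > 125/3.873 = 32.27, i.e. n > 5.681.
The smallest integer satisfying this is n = 6.

n = 6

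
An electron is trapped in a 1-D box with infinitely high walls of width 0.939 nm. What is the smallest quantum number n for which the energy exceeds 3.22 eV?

n = 3

E_1 = h²/(8m_eL²) = 6.833×10^-20 J = 0.4265 eV.
Need n² > 3.22/0.4265 = 7.550, i.e. n > 2.748.
The smallest integer satisfying this is n = 3.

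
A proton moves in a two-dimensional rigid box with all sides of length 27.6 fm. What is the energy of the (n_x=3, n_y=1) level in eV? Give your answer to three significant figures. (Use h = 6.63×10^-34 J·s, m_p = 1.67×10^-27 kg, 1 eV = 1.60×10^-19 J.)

For a 2D rectangular well E = (h²/8m_p)·Σ n_i²/L_i² = (6.63×10^-34)²/(8·1.67×10^-27) · [3²/(27.6 fm)² + 1²/(27.6 fm)²].
Evaluating gives E = 4.319×10^-13 J = 2.70×10^6 eV.

E = 2.70×10^6 eV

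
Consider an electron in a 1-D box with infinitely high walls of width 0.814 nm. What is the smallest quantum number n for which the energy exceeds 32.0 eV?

E_1 = h²/(8m_eL²) = 9.093×10^-20 J = 0.5676 eV.
Need n² > 32.0/0.5676 = 56.38, i.e. n > 7.509.
The smallest integer satisfying this is n = 8.

n = 8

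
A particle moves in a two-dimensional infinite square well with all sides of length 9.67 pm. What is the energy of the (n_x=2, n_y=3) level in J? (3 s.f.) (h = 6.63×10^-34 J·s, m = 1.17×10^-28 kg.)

For a 2D rectangular well E = (h²/8m)·Σ n_i²/L_i² = (6.63×10^-34)²/(8·1.17×10^-28) · [2²/(9.67 pm)² + 3²/(9.67 pm)²].
Evaluating gives E = 6.53×10^-17 J.

E = 6.53×10^-17 J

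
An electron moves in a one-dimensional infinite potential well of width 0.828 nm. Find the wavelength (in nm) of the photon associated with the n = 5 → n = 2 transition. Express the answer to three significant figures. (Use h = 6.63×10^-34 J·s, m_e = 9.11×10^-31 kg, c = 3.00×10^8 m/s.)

E_1 = h²/(8m_eL²) = 8.797×10^-20 J, so ΔE = (5² − 2²)E_1 = 1.847×10^-18 J.
λ = hc/ΔE = (6.63×10^-34·3.00×10^8)/1.847×10^-18 = 1.08×10^-7 m = 108 nm.

λ = 108 nm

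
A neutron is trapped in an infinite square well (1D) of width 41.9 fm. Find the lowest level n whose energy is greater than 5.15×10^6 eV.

E_1 = h²/(8m_nL²) = 1.866×10^-14 J = 1.165×10^5 eV.
Need n² > 5.15×10^6/1.165×10^5 = 44.21, i.e. n > 6.649.
The smallest integer satisfying this is n = 7.

n = 7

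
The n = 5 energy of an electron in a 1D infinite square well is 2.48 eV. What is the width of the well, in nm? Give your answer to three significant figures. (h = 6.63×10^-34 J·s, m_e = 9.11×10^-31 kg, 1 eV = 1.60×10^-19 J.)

From E_n = n²h²/(8m_eL²), L = n·h/√(8m_eE_n).
E_5 = 2.48 eV = 3.968×10^-19 J, so L = 5·6.63×10^-34/√(8·9.11×10^-31·3.968×10^-19) = 1.95×10^-9 m = 1.95 nm.

L = 1.95 nm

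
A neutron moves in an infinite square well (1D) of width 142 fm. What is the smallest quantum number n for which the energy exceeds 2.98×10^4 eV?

E_1 = h²/(8m_nL²) = 1.625×10^-15 J = 1.014×10^4 eV.
Need n² > 2.98×10^4/1.014×10^4 = 2.939, i.e. n > 1.714.
The smallest integer satisfying this is n = 2.

n = 2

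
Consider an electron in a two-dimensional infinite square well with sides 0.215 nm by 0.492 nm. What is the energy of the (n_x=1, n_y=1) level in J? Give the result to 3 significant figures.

E = 1.55×10^-18 J

For a 2D rectangular well E = (h²/8m_e)·Σ n_i²/L_i² = (6.626×10^-34)²/(8·9.109×10^-31) · [1²/(0.215 nm)² + 1²/(0.492 nm)²].
Evaluating gives E = 1.55×10^-18 J.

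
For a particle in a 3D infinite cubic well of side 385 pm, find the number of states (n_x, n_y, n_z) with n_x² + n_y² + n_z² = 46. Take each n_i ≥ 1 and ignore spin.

The level has n_x² + n_y² + n_z² = 46. The ordered positive-integer solutions are (1, 3, 6), (1, 6, 3), (3, 1, 6), (3, 6, 1), (6, 1, 3), (6, 3, 1).
That gives 6 states.

degeneracy = 6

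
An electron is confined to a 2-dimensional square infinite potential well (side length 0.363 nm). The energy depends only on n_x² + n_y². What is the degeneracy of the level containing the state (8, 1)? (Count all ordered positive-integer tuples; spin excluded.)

The level has n_x² + n_y² = 65. The ordered positive-integer solutions are (1, 8), (4, 7), (7, 4), (8, 1).
That gives 4 states.

degeneracy = 4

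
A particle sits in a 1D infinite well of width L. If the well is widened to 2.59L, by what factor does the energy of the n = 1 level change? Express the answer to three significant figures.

0.149

E_n ∝ 1/L², so the energy scales by 1/2.59² = 0.149.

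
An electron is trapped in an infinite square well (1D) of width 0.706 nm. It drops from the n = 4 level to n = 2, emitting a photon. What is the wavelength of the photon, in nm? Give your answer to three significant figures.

E_1 = h²/(8m_eL²) = 1.209×10^-19 J, so ΔE = (4² − 2²)E_1 = 1.451×10^-18 J.
λ = hc/ΔE = (6.626×10^-34·2.998×10^8)/1.451×10^-18 = 1.37×10^-7 m = 137 nm.

λ = 137 nm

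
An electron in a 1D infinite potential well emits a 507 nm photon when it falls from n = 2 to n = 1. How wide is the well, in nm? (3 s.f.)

The photon carries ΔE = hc/λ = 6.626×10^-34·2.998×10^8/5.07×10^-7 m = 3.918×10^-19 J.
Since ΔE = (2² − 1²)E_1, E_1 = 1.306×10^-19 J, and L = h/√(8m_eE_1) = 6.79×10^-10 m = 0.679 nm.

L = 0.679 nm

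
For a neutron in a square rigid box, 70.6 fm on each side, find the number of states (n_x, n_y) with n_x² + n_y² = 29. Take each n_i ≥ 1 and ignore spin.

The level has n_x² + n_y² = 29. The ordered positive-integer solutions are (2, 5), (5, 2).
That gives 2 states.

degeneracy = 2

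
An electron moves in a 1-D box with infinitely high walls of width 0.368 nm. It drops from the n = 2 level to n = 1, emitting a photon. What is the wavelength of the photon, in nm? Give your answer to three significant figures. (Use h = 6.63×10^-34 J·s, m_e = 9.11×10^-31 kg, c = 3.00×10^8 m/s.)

E_1 = h²/(8m_eL²) = 4.454×10^-19 J, so ΔE = (2² − 1²)E_1 = 1.336×10^-18 J.
λ = hc/ΔE = (6.63×10^-34·3.00×10^8)/1.336×10^-18 = 1.49×10^-7 m = 149 nm.

λ = 149 nm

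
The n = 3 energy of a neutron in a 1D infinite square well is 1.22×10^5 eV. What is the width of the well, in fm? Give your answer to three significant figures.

From E_n = n²h²/(8m_nL²), L = n·h/√(8m_nE_n).
E_3 = 1.22×10^5 eV = 1.954×10^-14 J, so L = 3·6.626×10^-34/√(8·1.675×10^-27·1.954×10^-14) = 1.23×10^-13 m = 123 fm.

L = 123 fm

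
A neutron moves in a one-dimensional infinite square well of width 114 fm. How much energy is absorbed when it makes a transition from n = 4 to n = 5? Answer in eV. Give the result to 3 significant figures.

E_1 = h²/(8m_nL²) = 2.521×10^-15 J.
|ΔE| = |4² − 5²|·E_1 = 9·2.521×10^-15 J = 2.269×10^-14 J = 1.42×10^5 eV.

|ΔE| = 1.42×10^5 eV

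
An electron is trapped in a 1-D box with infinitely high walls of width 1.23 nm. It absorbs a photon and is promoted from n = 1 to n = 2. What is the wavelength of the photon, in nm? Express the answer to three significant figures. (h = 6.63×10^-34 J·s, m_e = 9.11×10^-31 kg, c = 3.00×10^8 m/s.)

E_1 = h²/(8m_eL²) = 3.987×10^-20 J, so ΔE = (2² − 1²)E_1 = 1.196×10^-19 J.
λ = hc/ΔE = (6.63×10^-34·3.00×10^8)/1.196×10^-19 = 1.66×10^-6 m = 1.66×10^3 nm.

λ = 1.66×10^3 nm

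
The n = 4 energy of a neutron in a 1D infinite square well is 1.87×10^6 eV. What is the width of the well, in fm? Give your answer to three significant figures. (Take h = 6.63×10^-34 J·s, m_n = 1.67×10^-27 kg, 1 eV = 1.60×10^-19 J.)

From E_n = n²h²/(8m_nL²), L = n·h/√(8m_nE_n).
E_4 = 1.87×10^6 eV = 2.992×10^-13 J, so L = 4·6.63×10^-34/√(8·1.67×10^-27·2.992×10^-13) = 4.19×10^-14 m = 41.9 fm.

L = 41.9 fm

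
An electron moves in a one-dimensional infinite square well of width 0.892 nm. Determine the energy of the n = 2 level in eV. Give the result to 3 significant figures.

E_2 = 1.89 eV

For an infinite well E_n = n²h²/(8m_eL²), so E_1 = h²/(8m_eL²) = (6.626×10^-34)²/(8·9.109×10^-31·(8.92×10^-10 m)²) = 7.572×10^-20 J.
Then E_2 = 2²·E_1 = 4·7.572×10^-20 J = 3.029×10^-19 J.
Converting, E_2 = 3.029×10^-19 J / (1.602×10^-19 J/eV) = 1.89 eV.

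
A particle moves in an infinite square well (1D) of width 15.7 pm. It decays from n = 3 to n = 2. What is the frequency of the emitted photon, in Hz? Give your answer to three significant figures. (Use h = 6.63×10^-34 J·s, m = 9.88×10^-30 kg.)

f = 1.70×10^17 Hz

E_1 = h²/(8mL²) = 2.256×10^-17 J and ΔE = (3² − 2²)E_1 = 1.128×10^-16 J.
f = ΔE/h = 1.128×10^-16/6.63×10^-34 = 1.70×10^17 Hz.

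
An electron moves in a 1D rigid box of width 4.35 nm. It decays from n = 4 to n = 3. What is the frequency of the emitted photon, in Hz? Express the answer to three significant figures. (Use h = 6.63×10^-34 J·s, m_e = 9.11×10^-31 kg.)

E_1 = h²/(8m_eL²) = 3.187×10^-21 J and ΔE = (4² − 3²)E_1 = 2.231×10^-20 J.
f = ΔE/h = 2.231×10^-20/6.63×10^-34 = 3.37×10^13 Hz.

f = 3.37×10^13 Hz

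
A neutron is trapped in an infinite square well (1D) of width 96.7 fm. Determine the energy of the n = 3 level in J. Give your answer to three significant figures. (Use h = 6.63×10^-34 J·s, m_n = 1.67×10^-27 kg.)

For an infinite well E_n = n²h²/(8m_nL²), so E_1 = h²/(8m_nL²) = (6.63×10^-34)²/(8·1.67×10^-27·(9.67×10^-14 m)²) = 3.519×10^-15 J.
Then E_3 = 3²·E_1 = 9·3.519×10^-15 J = 3.17×10^-14 J.

E_3 = 3.17×10^-14 J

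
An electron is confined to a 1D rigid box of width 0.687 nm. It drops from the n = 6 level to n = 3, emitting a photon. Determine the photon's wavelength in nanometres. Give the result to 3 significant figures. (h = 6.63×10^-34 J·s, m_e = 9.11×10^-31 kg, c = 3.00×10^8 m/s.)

λ = 57.6 nm

E_1 = h²/(8m_eL²) = 1.278×10^-19 J, so ΔE = (6² − 3²)E_1 = 3.451×10^-18 J.
λ = hc/ΔE = (6.63×10^-34·3.00×10^8)/3.451×10^-18 = 5.76×10^-8 m = 57.6 nm.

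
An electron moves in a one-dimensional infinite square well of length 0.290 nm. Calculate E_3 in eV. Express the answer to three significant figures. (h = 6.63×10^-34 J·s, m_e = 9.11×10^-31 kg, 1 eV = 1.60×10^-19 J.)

For an infinite well E_n = n²h²/(8m_eL²), so E_1 = h²/(8m_eL²) = (6.63×10^-34)²/(8·9.11×10^-31·(2.90×10^-10 m)²) = 7.172×10^-19 J.
Then E_3 = 3²·E_1 = 9·7.172×10^-19 J = 6.455×10^-18 J.
Converting, E_3 = 6.455×10^-18 J / (1.60×10^-19 J/eV) = 40.3 eV.

E_3 = 40.3 eV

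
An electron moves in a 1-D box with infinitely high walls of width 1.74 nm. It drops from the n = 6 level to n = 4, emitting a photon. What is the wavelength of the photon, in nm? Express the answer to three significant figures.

E_1 = h²/(8m_eL²) = 1.990×10^-20 J, so ΔE = (6² − 4²)E_1 = 3.980×10^-19 J.
λ = hc/ΔE = (6.626×10^-34·2.998×10^8)/3.980×10^-19 = 4.99×10^-7 m = 499 nm.

λ = 499 nm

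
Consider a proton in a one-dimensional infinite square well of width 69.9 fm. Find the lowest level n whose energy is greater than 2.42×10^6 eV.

E_1 = h²/(8m_pL²) = 6.714×10^-15 J = 4.191×10^4 eV.
Need n² > 2.42×10^6/4.191×10^4 = 57.74, i.e. n > 7.599.
The smallest integer satisfying this is n = 8.

n = 8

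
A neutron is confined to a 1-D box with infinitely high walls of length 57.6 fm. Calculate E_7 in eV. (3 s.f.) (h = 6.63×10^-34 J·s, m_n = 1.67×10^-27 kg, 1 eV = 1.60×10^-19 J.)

E_7 = 3.04×10^6 eV

For an infinite well E_n = n²h²/(8m_nL²), so E_1 = h²/(8m_nL²) = (6.63×10^-34)²/(8·1.67×10^-27·(5.76×10^-14 m)²) = 9.917×10^-15 J.
Then E_7 = 7²·E_1 = 49·9.917×10^-15 J = 4.859×10^-13 J.
Converting, E_7 = 4.859×10^-13 J / (1.60×10^-19 J/eV) = 3.04×10^6 eV.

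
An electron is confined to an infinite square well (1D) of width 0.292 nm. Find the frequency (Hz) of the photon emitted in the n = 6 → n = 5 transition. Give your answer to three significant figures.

E_1 = h²/(8m_eL²) = 7.066×10^-19 J and ΔE = (6² − 5²)E_1 = 7.773×10^-18 J.
f = ΔE/h = 7.773×10^-18/6.626×10^-34 = 1.17×10^16 Hz.

f = 1.17×10^16 Hz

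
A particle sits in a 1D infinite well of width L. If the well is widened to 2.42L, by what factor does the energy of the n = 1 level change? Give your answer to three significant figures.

0.171

E_n ∝ 1/L², so the energy scales by 1/2.42² = 0.171.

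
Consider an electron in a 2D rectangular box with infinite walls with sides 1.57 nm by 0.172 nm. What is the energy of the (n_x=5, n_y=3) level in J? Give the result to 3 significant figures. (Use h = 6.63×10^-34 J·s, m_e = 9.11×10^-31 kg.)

E = 1.90×10^-17 J

For a 2D rectangular well E = (h²/8m_e)·Σ n_i²/L_i² = (6.63×10^-34)²/(8·9.11×10^-31) · [5²/(1.57 nm)² + 3²/(0.172 nm)²].
Evaluating gives E = 1.90×10^-17 J.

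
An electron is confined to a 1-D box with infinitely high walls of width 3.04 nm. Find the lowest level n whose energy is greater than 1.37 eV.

n = 6

E_1 = h²/(8m_eL²) = 6.519×10^-21 J = 0.04069 eV.
Need n² > 1.37/0.04069 = 33.67, i.e. n > 5.803.
The smallest integer satisfying this is n = 6.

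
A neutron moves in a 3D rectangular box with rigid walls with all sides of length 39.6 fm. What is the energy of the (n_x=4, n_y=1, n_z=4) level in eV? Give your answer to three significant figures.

For a 3D rectangular well E = (h²/8m_n)·Σ n_i²/L_i² = (6.626×10^-34)²/(8·1.675×10^-27) · [4²/(39.6 fm)² + 1²/(39.6 fm)² + 4²/(39.6 fm)²].
Evaluating gives E = 6.895×10^-13 J = 4.30×10^6 eV.

E = 4.30×10^6 eV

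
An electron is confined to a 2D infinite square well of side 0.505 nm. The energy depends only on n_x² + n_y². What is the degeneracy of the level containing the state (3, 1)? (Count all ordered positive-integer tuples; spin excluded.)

degeneracy = 2

The level has n_x² + n_y² = 10. The ordered positive-integer solutions are (1, 3), (3, 1).
That gives 2 states.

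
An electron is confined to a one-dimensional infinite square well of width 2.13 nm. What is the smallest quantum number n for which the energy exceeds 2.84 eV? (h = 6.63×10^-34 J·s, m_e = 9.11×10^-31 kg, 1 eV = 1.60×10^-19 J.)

n = 6

E_1 = h²/(8m_eL²) = 1.329×10^-20 J = 0.08306 eV.
Need n² > 2.84/0.08306 = 34.19, i.e. n > 5.847.
The smallest integer satisfying this is n = 6.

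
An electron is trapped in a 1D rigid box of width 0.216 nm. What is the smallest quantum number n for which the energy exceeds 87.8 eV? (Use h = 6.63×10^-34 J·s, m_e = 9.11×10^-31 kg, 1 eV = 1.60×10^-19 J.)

n = 4

E_1 = h²/(8m_eL²) = 1.293×10^-18 J = 8.081 eV.
Need n² > 87.8/8.081 = 10.86, i.e. n > 3.295.
The smallest integer satisfying this is n = 4.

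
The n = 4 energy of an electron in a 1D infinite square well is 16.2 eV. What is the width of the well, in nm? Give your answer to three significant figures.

L = 0.609 nm

From E_n = n²h²/(8m_eL²), L = n·h/√(8m_eE_n).
E_4 = 16.2 eV = 2.595×10^-18 J, so L = 4·6.626×10^-34/√(8·9.109×10^-31·2.595×10^-18) = 6.09×10^-10 m = 0.609 nm.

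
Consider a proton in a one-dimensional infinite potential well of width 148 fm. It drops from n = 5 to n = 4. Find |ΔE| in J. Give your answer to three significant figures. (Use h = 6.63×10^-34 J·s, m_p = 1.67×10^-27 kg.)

E_1 = h²/(8m_pL²) = 1.502×10^-15 J.
|ΔE| = |5² − 4²|·E_1 = 9·1.502×10^-15 J = 1.35×10^-14 J.

|ΔE| = 1.35×10^-14 J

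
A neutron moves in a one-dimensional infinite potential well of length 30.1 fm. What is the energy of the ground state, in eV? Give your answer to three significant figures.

For an infinite well E_n = n²h²/(8m_nL²), so E_1 = h²/(8m_nL²) = (6.626×10^-34)²/(8·1.675×10^-27·(3.01×10^-14 m)²) = 3.616×10^-14 J.
Converting, E_1 = 3.616×10^-14 J / (1.602×10^-19 J/eV) = 2.26×10^5 eV.

E_1 = 2.26×10^5 eV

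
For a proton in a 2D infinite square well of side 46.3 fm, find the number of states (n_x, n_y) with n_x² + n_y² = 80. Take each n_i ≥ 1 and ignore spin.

The level has n_x² + n_y² = 80. The ordered positive-integer solutions are (4, 8), (8, 4).
That gives 2 states.

degeneracy = 2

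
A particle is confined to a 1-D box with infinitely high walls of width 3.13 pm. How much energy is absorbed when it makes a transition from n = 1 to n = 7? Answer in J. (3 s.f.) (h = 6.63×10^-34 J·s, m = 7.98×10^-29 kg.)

|ΔE| = 3.37×10^-15 J

E_1 = h²/(8mL²) = 7.028×10^-17 J.
|ΔE| = |1² − 7²|·E_1 = 48·7.028×10^-17 J = 3.37×10^-15 J.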